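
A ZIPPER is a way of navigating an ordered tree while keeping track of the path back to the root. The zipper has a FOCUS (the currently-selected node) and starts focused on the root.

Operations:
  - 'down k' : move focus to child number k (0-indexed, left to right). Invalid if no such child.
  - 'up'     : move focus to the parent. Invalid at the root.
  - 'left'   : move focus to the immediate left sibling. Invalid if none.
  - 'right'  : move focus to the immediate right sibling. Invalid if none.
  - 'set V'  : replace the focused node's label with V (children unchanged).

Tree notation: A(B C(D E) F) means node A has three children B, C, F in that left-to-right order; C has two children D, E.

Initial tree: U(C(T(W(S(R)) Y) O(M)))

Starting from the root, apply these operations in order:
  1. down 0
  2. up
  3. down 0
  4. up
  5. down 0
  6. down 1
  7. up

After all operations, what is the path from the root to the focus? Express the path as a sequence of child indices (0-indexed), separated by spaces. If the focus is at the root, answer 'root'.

Answer: 0

Derivation:
Step 1 (down 0): focus=C path=0 depth=1 children=['T', 'O'] left=[] right=[] parent=U
Step 2 (up): focus=U path=root depth=0 children=['C'] (at root)
Step 3 (down 0): focus=C path=0 depth=1 children=['T', 'O'] left=[] right=[] parent=U
Step 4 (up): focus=U path=root depth=0 children=['C'] (at root)
Step 5 (down 0): focus=C path=0 depth=1 children=['T', 'O'] left=[] right=[] parent=U
Step 6 (down 1): focus=O path=0/1 depth=2 children=['M'] left=['T'] right=[] parent=C
Step 7 (up): focus=C path=0 depth=1 children=['T', 'O'] left=[] right=[] parent=U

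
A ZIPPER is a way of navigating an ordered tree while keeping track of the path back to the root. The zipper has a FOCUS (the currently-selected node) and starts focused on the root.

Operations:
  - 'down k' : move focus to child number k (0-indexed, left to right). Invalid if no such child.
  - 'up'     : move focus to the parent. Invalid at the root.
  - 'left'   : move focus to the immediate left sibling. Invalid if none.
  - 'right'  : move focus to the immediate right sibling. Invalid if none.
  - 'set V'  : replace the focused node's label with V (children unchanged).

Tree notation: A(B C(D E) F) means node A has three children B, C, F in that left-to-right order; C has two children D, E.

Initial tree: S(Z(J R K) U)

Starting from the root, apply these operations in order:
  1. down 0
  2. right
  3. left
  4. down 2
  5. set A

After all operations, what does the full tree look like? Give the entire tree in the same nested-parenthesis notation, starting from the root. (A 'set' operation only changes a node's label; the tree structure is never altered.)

Step 1 (down 0): focus=Z path=0 depth=1 children=['J', 'R', 'K'] left=[] right=['U'] parent=S
Step 2 (right): focus=U path=1 depth=1 children=[] left=['Z'] right=[] parent=S
Step 3 (left): focus=Z path=0 depth=1 children=['J', 'R', 'K'] left=[] right=['U'] parent=S
Step 4 (down 2): focus=K path=0/2 depth=2 children=[] left=['J', 'R'] right=[] parent=Z
Step 5 (set A): focus=A path=0/2 depth=2 children=[] left=['J', 'R'] right=[] parent=Z

Answer: S(Z(J R A) U)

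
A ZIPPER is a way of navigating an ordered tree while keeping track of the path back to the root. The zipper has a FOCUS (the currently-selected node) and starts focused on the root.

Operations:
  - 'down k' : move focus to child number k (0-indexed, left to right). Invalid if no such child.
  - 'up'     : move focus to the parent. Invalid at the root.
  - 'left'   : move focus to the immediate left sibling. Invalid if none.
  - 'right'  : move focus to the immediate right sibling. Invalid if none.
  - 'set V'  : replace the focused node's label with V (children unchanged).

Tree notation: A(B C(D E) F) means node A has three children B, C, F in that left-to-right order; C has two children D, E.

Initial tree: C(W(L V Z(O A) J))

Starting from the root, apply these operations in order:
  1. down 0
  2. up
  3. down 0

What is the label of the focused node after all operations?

Step 1 (down 0): focus=W path=0 depth=1 children=['L', 'V', 'Z', 'J'] left=[] right=[] parent=C
Step 2 (up): focus=C path=root depth=0 children=['W'] (at root)
Step 3 (down 0): focus=W path=0 depth=1 children=['L', 'V', 'Z', 'J'] left=[] right=[] parent=C

Answer: W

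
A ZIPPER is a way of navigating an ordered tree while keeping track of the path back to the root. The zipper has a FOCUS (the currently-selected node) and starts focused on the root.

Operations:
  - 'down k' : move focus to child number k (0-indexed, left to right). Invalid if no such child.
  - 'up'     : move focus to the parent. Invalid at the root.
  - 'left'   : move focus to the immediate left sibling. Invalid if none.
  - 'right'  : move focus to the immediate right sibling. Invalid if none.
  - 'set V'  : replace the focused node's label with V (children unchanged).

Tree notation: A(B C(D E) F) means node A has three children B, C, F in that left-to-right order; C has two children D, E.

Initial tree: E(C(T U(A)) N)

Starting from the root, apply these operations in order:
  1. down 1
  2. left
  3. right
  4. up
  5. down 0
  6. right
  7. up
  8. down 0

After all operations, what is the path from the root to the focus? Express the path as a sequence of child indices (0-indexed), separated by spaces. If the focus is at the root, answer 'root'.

Answer: 0

Derivation:
Step 1 (down 1): focus=N path=1 depth=1 children=[] left=['C'] right=[] parent=E
Step 2 (left): focus=C path=0 depth=1 children=['T', 'U'] left=[] right=['N'] parent=E
Step 3 (right): focus=N path=1 depth=1 children=[] left=['C'] right=[] parent=E
Step 4 (up): focus=E path=root depth=0 children=['C', 'N'] (at root)
Step 5 (down 0): focus=C path=0 depth=1 children=['T', 'U'] left=[] right=['N'] parent=E
Step 6 (right): focus=N path=1 depth=1 children=[] left=['C'] right=[] parent=E
Step 7 (up): focus=E path=root depth=0 children=['C', 'N'] (at root)
Step 8 (down 0): focus=C path=0 depth=1 children=['T', 'U'] left=[] right=['N'] parent=E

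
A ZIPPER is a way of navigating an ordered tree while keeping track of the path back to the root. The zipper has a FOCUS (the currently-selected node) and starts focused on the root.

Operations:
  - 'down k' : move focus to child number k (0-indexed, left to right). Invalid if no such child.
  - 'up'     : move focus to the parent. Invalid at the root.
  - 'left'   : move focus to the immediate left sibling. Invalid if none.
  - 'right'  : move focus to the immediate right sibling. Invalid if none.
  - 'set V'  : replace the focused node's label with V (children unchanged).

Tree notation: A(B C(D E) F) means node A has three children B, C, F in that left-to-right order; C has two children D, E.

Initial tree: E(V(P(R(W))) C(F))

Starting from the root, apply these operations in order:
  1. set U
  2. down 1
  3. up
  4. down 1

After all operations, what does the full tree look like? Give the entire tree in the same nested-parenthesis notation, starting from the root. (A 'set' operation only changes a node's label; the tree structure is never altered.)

Answer: U(V(P(R(W))) C(F))

Derivation:
Step 1 (set U): focus=U path=root depth=0 children=['V', 'C'] (at root)
Step 2 (down 1): focus=C path=1 depth=1 children=['F'] left=['V'] right=[] parent=U
Step 3 (up): focus=U path=root depth=0 children=['V', 'C'] (at root)
Step 4 (down 1): focus=C path=1 depth=1 children=['F'] left=['V'] right=[] parent=U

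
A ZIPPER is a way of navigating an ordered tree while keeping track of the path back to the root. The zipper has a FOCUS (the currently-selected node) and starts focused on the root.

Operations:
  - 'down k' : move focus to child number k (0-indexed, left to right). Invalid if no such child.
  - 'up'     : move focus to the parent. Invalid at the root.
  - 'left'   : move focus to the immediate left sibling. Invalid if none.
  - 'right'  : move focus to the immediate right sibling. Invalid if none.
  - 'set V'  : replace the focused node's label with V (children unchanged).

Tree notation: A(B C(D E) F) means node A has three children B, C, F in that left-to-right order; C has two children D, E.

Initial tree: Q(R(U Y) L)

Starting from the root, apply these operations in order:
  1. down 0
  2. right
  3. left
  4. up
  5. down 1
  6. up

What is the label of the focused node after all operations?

Answer: Q

Derivation:
Step 1 (down 0): focus=R path=0 depth=1 children=['U', 'Y'] left=[] right=['L'] parent=Q
Step 2 (right): focus=L path=1 depth=1 children=[] left=['R'] right=[] parent=Q
Step 3 (left): focus=R path=0 depth=1 children=['U', 'Y'] left=[] right=['L'] parent=Q
Step 4 (up): focus=Q path=root depth=0 children=['R', 'L'] (at root)
Step 5 (down 1): focus=L path=1 depth=1 children=[] left=['R'] right=[] parent=Q
Step 6 (up): focus=Q path=root depth=0 children=['R', 'L'] (at root)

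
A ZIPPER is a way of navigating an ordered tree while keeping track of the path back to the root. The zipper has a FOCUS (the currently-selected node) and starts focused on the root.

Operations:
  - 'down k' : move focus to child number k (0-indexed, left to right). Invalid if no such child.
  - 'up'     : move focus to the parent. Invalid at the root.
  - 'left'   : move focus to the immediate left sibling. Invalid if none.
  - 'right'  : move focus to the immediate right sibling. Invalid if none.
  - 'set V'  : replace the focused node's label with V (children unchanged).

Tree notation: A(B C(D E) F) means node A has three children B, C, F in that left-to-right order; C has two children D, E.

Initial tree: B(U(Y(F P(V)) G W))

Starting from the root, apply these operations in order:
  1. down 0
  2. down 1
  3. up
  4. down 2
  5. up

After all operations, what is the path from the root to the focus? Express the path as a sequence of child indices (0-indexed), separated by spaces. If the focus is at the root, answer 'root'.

Answer: 0

Derivation:
Step 1 (down 0): focus=U path=0 depth=1 children=['Y', 'G', 'W'] left=[] right=[] parent=B
Step 2 (down 1): focus=G path=0/1 depth=2 children=[] left=['Y'] right=['W'] parent=U
Step 3 (up): focus=U path=0 depth=1 children=['Y', 'G', 'W'] left=[] right=[] parent=B
Step 4 (down 2): focus=W path=0/2 depth=2 children=[] left=['Y', 'G'] right=[] parent=U
Step 5 (up): focus=U path=0 depth=1 children=['Y', 'G', 'W'] left=[] right=[] parent=B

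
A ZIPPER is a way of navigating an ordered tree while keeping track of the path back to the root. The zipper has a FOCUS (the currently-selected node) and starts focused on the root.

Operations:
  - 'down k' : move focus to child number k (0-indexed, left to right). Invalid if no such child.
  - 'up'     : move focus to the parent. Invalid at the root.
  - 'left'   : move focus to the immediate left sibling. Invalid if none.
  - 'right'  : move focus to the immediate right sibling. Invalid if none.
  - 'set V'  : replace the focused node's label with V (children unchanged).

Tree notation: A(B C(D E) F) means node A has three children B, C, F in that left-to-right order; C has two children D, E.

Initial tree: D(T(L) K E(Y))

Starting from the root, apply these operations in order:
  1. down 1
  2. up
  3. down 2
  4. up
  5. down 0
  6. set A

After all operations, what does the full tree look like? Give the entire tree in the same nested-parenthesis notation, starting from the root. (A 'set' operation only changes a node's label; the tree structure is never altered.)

Step 1 (down 1): focus=K path=1 depth=1 children=[] left=['T'] right=['E'] parent=D
Step 2 (up): focus=D path=root depth=0 children=['T', 'K', 'E'] (at root)
Step 3 (down 2): focus=E path=2 depth=1 children=['Y'] left=['T', 'K'] right=[] parent=D
Step 4 (up): focus=D path=root depth=0 children=['T', 'K', 'E'] (at root)
Step 5 (down 0): focus=T path=0 depth=1 children=['L'] left=[] right=['K', 'E'] parent=D
Step 6 (set A): focus=A path=0 depth=1 children=['L'] left=[] right=['K', 'E'] parent=D

Answer: D(A(L) K E(Y))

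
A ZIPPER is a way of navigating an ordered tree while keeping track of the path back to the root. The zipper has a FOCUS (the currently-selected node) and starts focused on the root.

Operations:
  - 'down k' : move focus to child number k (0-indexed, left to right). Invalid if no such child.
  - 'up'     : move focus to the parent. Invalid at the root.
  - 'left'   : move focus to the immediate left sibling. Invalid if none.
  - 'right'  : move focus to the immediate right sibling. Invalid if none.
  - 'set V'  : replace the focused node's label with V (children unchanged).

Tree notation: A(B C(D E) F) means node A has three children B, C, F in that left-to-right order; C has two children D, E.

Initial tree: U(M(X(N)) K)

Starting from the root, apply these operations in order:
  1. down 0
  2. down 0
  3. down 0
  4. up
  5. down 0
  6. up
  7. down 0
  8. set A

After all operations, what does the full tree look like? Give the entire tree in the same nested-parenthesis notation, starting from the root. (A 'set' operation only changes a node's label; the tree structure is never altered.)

Answer: U(M(X(A)) K)

Derivation:
Step 1 (down 0): focus=M path=0 depth=1 children=['X'] left=[] right=['K'] parent=U
Step 2 (down 0): focus=X path=0/0 depth=2 children=['N'] left=[] right=[] parent=M
Step 3 (down 0): focus=N path=0/0/0 depth=3 children=[] left=[] right=[] parent=X
Step 4 (up): focus=X path=0/0 depth=2 children=['N'] left=[] right=[] parent=M
Step 5 (down 0): focus=N path=0/0/0 depth=3 children=[] left=[] right=[] parent=X
Step 6 (up): focus=X path=0/0 depth=2 children=['N'] left=[] right=[] parent=M
Step 7 (down 0): focus=N path=0/0/0 depth=3 children=[] left=[] right=[] parent=X
Step 8 (set A): focus=A path=0/0/0 depth=3 children=[] left=[] right=[] parent=X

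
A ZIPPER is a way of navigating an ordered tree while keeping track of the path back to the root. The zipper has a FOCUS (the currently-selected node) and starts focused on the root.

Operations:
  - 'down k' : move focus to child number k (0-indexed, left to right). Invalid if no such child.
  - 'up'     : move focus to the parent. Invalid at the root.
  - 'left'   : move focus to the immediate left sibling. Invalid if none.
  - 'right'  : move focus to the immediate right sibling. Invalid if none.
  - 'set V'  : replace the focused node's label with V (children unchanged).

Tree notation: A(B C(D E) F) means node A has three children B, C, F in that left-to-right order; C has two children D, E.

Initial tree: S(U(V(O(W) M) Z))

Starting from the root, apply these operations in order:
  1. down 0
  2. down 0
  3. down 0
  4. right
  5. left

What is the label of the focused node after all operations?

Answer: O

Derivation:
Step 1 (down 0): focus=U path=0 depth=1 children=['V', 'Z'] left=[] right=[] parent=S
Step 2 (down 0): focus=V path=0/0 depth=2 children=['O', 'M'] left=[] right=['Z'] parent=U
Step 3 (down 0): focus=O path=0/0/0 depth=3 children=['W'] left=[] right=['M'] parent=V
Step 4 (right): focus=M path=0/0/1 depth=3 children=[] left=['O'] right=[] parent=V
Step 5 (left): focus=O path=0/0/0 depth=3 children=['W'] left=[] right=['M'] parent=V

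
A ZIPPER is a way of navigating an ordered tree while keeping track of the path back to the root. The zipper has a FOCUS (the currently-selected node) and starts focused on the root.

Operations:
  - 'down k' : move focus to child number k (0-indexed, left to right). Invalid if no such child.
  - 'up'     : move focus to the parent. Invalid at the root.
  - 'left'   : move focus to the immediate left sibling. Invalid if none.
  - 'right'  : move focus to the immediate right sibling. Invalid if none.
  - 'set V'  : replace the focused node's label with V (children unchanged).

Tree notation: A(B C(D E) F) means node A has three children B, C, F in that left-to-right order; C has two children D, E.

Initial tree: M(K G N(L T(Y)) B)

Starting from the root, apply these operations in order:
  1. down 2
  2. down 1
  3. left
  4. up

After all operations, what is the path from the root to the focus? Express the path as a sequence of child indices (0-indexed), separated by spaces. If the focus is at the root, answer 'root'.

Step 1 (down 2): focus=N path=2 depth=1 children=['L', 'T'] left=['K', 'G'] right=['B'] parent=M
Step 2 (down 1): focus=T path=2/1 depth=2 children=['Y'] left=['L'] right=[] parent=N
Step 3 (left): focus=L path=2/0 depth=2 children=[] left=[] right=['T'] parent=N
Step 4 (up): focus=N path=2 depth=1 children=['L', 'T'] left=['K', 'G'] right=['B'] parent=M

Answer: 2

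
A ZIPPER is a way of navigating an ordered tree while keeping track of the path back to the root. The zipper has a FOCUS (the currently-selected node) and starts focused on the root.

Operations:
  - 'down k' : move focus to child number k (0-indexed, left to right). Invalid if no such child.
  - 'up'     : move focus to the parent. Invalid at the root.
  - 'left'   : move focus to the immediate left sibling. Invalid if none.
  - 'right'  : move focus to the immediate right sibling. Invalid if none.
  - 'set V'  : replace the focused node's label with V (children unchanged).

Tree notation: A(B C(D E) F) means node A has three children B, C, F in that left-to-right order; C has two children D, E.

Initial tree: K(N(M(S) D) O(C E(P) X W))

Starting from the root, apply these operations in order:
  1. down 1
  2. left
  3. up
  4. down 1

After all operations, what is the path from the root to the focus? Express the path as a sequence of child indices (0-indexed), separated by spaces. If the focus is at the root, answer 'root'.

Step 1 (down 1): focus=O path=1 depth=1 children=['C', 'E', 'X', 'W'] left=['N'] right=[] parent=K
Step 2 (left): focus=N path=0 depth=1 children=['M', 'D'] left=[] right=['O'] parent=K
Step 3 (up): focus=K path=root depth=0 children=['N', 'O'] (at root)
Step 4 (down 1): focus=O path=1 depth=1 children=['C', 'E', 'X', 'W'] left=['N'] right=[] parent=K

Answer: 1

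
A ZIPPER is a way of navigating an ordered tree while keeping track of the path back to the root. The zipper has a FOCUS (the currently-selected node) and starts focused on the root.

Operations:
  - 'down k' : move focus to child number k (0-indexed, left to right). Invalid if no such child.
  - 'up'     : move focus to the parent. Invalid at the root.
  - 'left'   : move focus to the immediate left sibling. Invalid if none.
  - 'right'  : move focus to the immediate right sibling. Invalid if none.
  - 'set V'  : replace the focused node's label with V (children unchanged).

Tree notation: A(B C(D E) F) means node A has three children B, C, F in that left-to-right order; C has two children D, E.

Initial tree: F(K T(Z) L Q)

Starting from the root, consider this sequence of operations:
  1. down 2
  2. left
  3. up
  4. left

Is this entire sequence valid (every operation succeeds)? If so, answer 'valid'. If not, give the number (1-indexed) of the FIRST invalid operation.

Step 1 (down 2): focus=L path=2 depth=1 children=[] left=['K', 'T'] right=['Q'] parent=F
Step 2 (left): focus=T path=1 depth=1 children=['Z'] left=['K'] right=['L', 'Q'] parent=F
Step 3 (up): focus=F path=root depth=0 children=['K', 'T', 'L', 'Q'] (at root)
Step 4 (left): INVALID

Answer: 4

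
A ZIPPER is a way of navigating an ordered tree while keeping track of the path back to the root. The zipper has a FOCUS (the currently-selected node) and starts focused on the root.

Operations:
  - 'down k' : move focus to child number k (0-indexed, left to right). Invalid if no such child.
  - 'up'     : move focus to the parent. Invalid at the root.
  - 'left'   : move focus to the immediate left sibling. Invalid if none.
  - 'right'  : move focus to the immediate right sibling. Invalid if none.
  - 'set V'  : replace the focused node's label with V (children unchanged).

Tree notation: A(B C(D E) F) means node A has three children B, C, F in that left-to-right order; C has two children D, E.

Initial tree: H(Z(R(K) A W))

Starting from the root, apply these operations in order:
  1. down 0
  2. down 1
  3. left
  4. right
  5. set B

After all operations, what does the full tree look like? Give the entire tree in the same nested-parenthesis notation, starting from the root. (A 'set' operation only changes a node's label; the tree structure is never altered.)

Answer: H(Z(R(K) B W))

Derivation:
Step 1 (down 0): focus=Z path=0 depth=1 children=['R', 'A', 'W'] left=[] right=[] parent=H
Step 2 (down 1): focus=A path=0/1 depth=2 children=[] left=['R'] right=['W'] parent=Z
Step 3 (left): focus=R path=0/0 depth=2 children=['K'] left=[] right=['A', 'W'] parent=Z
Step 4 (right): focus=A path=0/1 depth=2 children=[] left=['R'] right=['W'] parent=Z
Step 5 (set B): focus=B path=0/1 depth=2 children=[] left=['R'] right=['W'] parent=Z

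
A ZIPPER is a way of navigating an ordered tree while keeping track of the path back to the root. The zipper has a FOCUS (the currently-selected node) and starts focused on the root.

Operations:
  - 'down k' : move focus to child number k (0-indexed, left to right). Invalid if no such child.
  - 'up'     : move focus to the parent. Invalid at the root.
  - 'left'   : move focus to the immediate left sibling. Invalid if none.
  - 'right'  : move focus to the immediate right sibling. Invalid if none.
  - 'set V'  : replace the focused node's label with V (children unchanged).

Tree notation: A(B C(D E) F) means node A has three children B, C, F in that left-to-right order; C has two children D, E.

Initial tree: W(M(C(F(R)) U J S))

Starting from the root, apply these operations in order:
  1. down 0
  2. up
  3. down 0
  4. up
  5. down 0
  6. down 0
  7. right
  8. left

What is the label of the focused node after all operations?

Answer: C

Derivation:
Step 1 (down 0): focus=M path=0 depth=1 children=['C', 'U', 'J', 'S'] left=[] right=[] parent=W
Step 2 (up): focus=W path=root depth=0 children=['M'] (at root)
Step 3 (down 0): focus=M path=0 depth=1 children=['C', 'U', 'J', 'S'] left=[] right=[] parent=W
Step 4 (up): focus=W path=root depth=0 children=['M'] (at root)
Step 5 (down 0): focus=M path=0 depth=1 children=['C', 'U', 'J', 'S'] left=[] right=[] parent=W
Step 6 (down 0): focus=C path=0/0 depth=2 children=['F'] left=[] right=['U', 'J', 'S'] parent=M
Step 7 (right): focus=U path=0/1 depth=2 children=[] left=['C'] right=['J', 'S'] parent=M
Step 8 (left): focus=C path=0/0 depth=2 children=['F'] left=[] right=['U', 'J', 'S'] parent=M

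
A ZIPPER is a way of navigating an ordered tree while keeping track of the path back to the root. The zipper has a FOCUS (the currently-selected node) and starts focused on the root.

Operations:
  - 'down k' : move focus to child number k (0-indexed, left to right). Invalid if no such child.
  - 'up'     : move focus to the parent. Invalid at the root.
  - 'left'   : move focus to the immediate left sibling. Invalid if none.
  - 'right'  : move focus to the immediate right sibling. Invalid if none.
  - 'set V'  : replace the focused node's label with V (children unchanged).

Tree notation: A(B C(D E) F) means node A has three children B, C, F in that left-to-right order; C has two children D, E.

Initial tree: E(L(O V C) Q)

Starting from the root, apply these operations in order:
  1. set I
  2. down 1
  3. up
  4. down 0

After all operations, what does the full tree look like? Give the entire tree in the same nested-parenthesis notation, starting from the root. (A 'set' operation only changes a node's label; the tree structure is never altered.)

Step 1 (set I): focus=I path=root depth=0 children=['L', 'Q'] (at root)
Step 2 (down 1): focus=Q path=1 depth=1 children=[] left=['L'] right=[] parent=I
Step 3 (up): focus=I path=root depth=0 children=['L', 'Q'] (at root)
Step 4 (down 0): focus=L path=0 depth=1 children=['O', 'V', 'C'] left=[] right=['Q'] parent=I

Answer: I(L(O V C) Q)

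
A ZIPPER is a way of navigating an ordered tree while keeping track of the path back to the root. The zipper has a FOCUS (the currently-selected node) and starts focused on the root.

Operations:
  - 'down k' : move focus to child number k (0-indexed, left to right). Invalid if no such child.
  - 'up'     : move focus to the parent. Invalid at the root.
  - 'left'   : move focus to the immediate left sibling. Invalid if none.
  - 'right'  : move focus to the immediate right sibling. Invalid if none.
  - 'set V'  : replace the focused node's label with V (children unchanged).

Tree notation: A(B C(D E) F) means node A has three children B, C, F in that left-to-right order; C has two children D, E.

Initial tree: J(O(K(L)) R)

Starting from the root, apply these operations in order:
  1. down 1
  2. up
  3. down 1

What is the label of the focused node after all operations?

Answer: R

Derivation:
Step 1 (down 1): focus=R path=1 depth=1 children=[] left=['O'] right=[] parent=J
Step 2 (up): focus=J path=root depth=0 children=['O', 'R'] (at root)
Step 3 (down 1): focus=R path=1 depth=1 children=[] left=['O'] right=[] parent=J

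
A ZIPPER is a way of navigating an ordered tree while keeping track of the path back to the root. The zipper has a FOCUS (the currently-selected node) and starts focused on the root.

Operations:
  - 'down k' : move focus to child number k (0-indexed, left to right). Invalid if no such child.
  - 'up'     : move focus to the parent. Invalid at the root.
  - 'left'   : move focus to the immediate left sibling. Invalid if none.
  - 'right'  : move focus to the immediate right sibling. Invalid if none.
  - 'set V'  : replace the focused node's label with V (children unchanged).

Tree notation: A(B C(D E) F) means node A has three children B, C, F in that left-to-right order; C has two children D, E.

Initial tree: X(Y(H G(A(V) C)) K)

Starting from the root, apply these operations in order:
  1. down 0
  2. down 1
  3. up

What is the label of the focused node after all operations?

Step 1 (down 0): focus=Y path=0 depth=1 children=['H', 'G'] left=[] right=['K'] parent=X
Step 2 (down 1): focus=G path=0/1 depth=2 children=['A', 'C'] left=['H'] right=[] parent=Y
Step 3 (up): focus=Y path=0 depth=1 children=['H', 'G'] left=[] right=['K'] parent=X

Answer: Y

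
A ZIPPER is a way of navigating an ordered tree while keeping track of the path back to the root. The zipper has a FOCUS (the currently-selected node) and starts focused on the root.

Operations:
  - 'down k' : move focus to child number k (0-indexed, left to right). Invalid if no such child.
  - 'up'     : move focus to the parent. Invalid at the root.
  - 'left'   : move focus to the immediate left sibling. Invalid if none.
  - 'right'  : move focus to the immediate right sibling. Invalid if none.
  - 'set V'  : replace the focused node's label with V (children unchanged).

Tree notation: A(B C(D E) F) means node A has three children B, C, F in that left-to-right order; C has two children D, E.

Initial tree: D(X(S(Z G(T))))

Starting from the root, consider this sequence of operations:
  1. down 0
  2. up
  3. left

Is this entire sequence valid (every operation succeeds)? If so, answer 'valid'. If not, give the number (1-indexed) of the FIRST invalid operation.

Step 1 (down 0): focus=X path=0 depth=1 children=['S'] left=[] right=[] parent=D
Step 2 (up): focus=D path=root depth=0 children=['X'] (at root)
Step 3 (left): INVALID

Answer: 3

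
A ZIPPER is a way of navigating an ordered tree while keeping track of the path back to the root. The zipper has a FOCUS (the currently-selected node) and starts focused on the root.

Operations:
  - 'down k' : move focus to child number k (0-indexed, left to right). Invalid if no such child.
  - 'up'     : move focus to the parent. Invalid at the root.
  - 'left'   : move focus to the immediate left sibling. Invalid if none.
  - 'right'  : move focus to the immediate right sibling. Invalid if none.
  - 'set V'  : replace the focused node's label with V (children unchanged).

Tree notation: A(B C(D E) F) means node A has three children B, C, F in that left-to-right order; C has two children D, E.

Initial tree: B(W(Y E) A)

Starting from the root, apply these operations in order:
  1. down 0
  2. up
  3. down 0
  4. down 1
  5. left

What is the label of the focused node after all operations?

Step 1 (down 0): focus=W path=0 depth=1 children=['Y', 'E'] left=[] right=['A'] parent=B
Step 2 (up): focus=B path=root depth=0 children=['W', 'A'] (at root)
Step 3 (down 0): focus=W path=0 depth=1 children=['Y', 'E'] left=[] right=['A'] parent=B
Step 4 (down 1): focus=E path=0/1 depth=2 children=[] left=['Y'] right=[] parent=W
Step 5 (left): focus=Y path=0/0 depth=2 children=[] left=[] right=['E'] parent=W

Answer: Y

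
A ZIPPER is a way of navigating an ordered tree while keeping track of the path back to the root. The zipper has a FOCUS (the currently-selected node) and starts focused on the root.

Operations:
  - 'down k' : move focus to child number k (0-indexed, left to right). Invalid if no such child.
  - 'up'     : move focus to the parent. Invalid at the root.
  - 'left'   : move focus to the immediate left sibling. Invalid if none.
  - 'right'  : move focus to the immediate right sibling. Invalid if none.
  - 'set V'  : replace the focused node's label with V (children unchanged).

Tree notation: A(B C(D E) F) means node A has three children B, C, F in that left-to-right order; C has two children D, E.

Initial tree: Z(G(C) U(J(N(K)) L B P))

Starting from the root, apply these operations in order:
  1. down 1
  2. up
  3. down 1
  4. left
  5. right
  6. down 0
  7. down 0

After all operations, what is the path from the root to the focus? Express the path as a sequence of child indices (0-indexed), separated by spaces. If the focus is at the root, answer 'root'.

Answer: 1 0 0

Derivation:
Step 1 (down 1): focus=U path=1 depth=1 children=['J', 'L', 'B', 'P'] left=['G'] right=[] parent=Z
Step 2 (up): focus=Z path=root depth=0 children=['G', 'U'] (at root)
Step 3 (down 1): focus=U path=1 depth=1 children=['J', 'L', 'B', 'P'] left=['G'] right=[] parent=Z
Step 4 (left): focus=G path=0 depth=1 children=['C'] left=[] right=['U'] parent=Z
Step 5 (right): focus=U path=1 depth=1 children=['J', 'L', 'B', 'P'] left=['G'] right=[] parent=Z
Step 6 (down 0): focus=J path=1/0 depth=2 children=['N'] left=[] right=['L', 'B', 'P'] parent=U
Step 7 (down 0): focus=N path=1/0/0 depth=3 children=['K'] left=[] right=[] parent=J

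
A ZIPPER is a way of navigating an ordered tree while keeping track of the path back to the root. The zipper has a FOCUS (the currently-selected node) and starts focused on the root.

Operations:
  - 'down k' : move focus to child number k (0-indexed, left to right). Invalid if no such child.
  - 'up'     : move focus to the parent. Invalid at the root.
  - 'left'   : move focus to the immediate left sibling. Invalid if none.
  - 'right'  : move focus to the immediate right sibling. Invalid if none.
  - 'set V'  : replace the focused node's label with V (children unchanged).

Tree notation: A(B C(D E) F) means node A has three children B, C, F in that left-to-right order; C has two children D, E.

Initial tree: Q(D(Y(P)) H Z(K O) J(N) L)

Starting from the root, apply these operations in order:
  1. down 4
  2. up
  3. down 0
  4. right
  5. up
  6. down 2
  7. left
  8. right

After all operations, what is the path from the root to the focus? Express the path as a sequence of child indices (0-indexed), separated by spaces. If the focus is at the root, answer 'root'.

Answer: 2

Derivation:
Step 1 (down 4): focus=L path=4 depth=1 children=[] left=['D', 'H', 'Z', 'J'] right=[] parent=Q
Step 2 (up): focus=Q path=root depth=0 children=['D', 'H', 'Z', 'J', 'L'] (at root)
Step 3 (down 0): focus=D path=0 depth=1 children=['Y'] left=[] right=['H', 'Z', 'J', 'L'] parent=Q
Step 4 (right): focus=H path=1 depth=1 children=[] left=['D'] right=['Z', 'J', 'L'] parent=Q
Step 5 (up): focus=Q path=root depth=0 children=['D', 'H', 'Z', 'J', 'L'] (at root)
Step 6 (down 2): focus=Z path=2 depth=1 children=['K', 'O'] left=['D', 'H'] right=['J', 'L'] parent=Q
Step 7 (left): focus=H path=1 depth=1 children=[] left=['D'] right=['Z', 'J', 'L'] parent=Q
Step 8 (right): focus=Z path=2 depth=1 children=['K', 'O'] left=['D', 'H'] right=['J', 'L'] parent=Q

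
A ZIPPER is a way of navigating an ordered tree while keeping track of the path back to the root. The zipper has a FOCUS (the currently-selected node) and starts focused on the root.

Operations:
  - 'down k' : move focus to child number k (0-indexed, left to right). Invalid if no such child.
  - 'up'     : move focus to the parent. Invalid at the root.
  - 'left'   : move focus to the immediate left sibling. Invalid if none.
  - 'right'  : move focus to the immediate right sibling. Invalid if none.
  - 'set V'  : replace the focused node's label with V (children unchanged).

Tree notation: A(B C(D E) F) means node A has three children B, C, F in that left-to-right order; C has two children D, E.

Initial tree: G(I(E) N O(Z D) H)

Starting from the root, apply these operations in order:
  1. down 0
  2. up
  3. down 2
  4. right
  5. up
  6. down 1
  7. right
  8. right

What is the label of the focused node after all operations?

Answer: H

Derivation:
Step 1 (down 0): focus=I path=0 depth=1 children=['E'] left=[] right=['N', 'O', 'H'] parent=G
Step 2 (up): focus=G path=root depth=0 children=['I', 'N', 'O', 'H'] (at root)
Step 3 (down 2): focus=O path=2 depth=1 children=['Z', 'D'] left=['I', 'N'] right=['H'] parent=G
Step 4 (right): focus=H path=3 depth=1 children=[] left=['I', 'N', 'O'] right=[] parent=G
Step 5 (up): focus=G path=root depth=0 children=['I', 'N', 'O', 'H'] (at root)
Step 6 (down 1): focus=N path=1 depth=1 children=[] left=['I'] right=['O', 'H'] parent=G
Step 7 (right): focus=O path=2 depth=1 children=['Z', 'D'] left=['I', 'N'] right=['H'] parent=G
Step 8 (right): focus=H path=3 depth=1 children=[] left=['I', 'N', 'O'] right=[] parent=G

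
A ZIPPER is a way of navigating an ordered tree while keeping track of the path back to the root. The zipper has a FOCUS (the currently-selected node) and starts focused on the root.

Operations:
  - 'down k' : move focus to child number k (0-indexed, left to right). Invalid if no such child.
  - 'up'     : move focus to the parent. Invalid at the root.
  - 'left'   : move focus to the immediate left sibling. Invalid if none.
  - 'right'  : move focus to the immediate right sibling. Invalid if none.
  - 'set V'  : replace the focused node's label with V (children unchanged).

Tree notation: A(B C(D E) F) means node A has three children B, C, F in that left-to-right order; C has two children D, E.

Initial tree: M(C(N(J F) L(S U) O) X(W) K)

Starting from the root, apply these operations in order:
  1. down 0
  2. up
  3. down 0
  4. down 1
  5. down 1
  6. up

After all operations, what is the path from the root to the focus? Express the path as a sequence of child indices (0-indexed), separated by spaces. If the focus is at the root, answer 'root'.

Answer: 0 1

Derivation:
Step 1 (down 0): focus=C path=0 depth=1 children=['N', 'L', 'O'] left=[] right=['X', 'K'] parent=M
Step 2 (up): focus=M path=root depth=0 children=['C', 'X', 'K'] (at root)
Step 3 (down 0): focus=C path=0 depth=1 children=['N', 'L', 'O'] left=[] right=['X', 'K'] parent=M
Step 4 (down 1): focus=L path=0/1 depth=2 children=['S', 'U'] left=['N'] right=['O'] parent=C
Step 5 (down 1): focus=U path=0/1/1 depth=3 children=[] left=['S'] right=[] parent=L
Step 6 (up): focus=L path=0/1 depth=2 children=['S', 'U'] left=['N'] right=['O'] parent=C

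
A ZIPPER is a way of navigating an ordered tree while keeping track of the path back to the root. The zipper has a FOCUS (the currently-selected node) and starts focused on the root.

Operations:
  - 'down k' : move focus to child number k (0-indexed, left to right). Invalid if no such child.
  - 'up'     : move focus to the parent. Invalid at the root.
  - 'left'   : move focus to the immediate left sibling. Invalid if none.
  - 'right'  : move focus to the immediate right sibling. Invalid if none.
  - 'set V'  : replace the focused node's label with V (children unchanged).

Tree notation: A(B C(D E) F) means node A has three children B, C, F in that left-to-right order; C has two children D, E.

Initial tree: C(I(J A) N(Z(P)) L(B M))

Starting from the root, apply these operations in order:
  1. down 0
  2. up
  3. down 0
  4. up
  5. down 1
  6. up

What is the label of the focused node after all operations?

Answer: C

Derivation:
Step 1 (down 0): focus=I path=0 depth=1 children=['J', 'A'] left=[] right=['N', 'L'] parent=C
Step 2 (up): focus=C path=root depth=0 children=['I', 'N', 'L'] (at root)
Step 3 (down 0): focus=I path=0 depth=1 children=['J', 'A'] left=[] right=['N', 'L'] parent=C
Step 4 (up): focus=C path=root depth=0 children=['I', 'N', 'L'] (at root)
Step 5 (down 1): focus=N path=1 depth=1 children=['Z'] left=['I'] right=['L'] parent=C
Step 6 (up): focus=C path=root depth=0 children=['I', 'N', 'L'] (at root)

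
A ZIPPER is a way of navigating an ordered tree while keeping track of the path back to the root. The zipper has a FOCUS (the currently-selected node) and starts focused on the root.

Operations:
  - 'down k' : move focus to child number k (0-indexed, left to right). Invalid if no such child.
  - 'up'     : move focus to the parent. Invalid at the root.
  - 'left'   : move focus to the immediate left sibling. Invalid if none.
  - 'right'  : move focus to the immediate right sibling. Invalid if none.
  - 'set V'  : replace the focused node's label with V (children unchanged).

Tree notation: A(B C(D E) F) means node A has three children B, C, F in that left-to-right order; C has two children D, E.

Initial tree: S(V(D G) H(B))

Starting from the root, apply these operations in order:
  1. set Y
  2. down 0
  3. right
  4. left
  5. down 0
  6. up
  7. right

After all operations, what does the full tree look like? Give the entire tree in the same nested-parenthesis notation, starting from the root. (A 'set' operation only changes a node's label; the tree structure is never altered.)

Answer: Y(V(D G) H(B))

Derivation:
Step 1 (set Y): focus=Y path=root depth=0 children=['V', 'H'] (at root)
Step 2 (down 0): focus=V path=0 depth=1 children=['D', 'G'] left=[] right=['H'] parent=Y
Step 3 (right): focus=H path=1 depth=1 children=['B'] left=['V'] right=[] parent=Y
Step 4 (left): focus=V path=0 depth=1 children=['D', 'G'] left=[] right=['H'] parent=Y
Step 5 (down 0): focus=D path=0/0 depth=2 children=[] left=[] right=['G'] parent=V
Step 6 (up): focus=V path=0 depth=1 children=['D', 'G'] left=[] right=['H'] parent=Y
Step 7 (right): focus=H path=1 depth=1 children=['B'] left=['V'] right=[] parent=Y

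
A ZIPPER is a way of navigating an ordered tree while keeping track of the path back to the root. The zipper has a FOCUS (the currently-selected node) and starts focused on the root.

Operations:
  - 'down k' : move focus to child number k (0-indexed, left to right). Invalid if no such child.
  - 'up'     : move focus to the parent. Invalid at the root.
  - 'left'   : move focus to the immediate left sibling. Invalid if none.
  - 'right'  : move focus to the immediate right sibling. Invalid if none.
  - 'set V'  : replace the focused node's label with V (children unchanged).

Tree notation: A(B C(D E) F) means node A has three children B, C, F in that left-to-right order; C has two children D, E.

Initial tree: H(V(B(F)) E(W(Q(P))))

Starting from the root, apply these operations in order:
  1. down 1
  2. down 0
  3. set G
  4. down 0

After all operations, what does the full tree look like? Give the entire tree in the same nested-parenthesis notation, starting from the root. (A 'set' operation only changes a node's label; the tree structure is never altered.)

Step 1 (down 1): focus=E path=1 depth=1 children=['W'] left=['V'] right=[] parent=H
Step 2 (down 0): focus=W path=1/0 depth=2 children=['Q'] left=[] right=[] parent=E
Step 3 (set G): focus=G path=1/0 depth=2 children=['Q'] left=[] right=[] parent=E
Step 4 (down 0): focus=Q path=1/0/0 depth=3 children=['P'] left=[] right=[] parent=G

Answer: H(V(B(F)) E(G(Q(P))))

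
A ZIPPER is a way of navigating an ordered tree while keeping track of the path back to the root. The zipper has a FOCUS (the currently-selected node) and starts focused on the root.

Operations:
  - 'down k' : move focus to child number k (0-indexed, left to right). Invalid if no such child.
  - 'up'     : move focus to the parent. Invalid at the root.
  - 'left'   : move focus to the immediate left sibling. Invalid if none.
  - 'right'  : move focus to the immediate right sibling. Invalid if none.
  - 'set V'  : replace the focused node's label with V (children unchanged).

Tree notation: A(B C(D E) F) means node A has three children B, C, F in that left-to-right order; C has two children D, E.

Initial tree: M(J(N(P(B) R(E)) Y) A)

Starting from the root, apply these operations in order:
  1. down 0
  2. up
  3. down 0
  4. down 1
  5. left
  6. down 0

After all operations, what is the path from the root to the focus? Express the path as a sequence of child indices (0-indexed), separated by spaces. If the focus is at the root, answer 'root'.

Answer: 0 0 0

Derivation:
Step 1 (down 0): focus=J path=0 depth=1 children=['N', 'Y'] left=[] right=['A'] parent=M
Step 2 (up): focus=M path=root depth=0 children=['J', 'A'] (at root)
Step 3 (down 0): focus=J path=0 depth=1 children=['N', 'Y'] left=[] right=['A'] parent=M
Step 4 (down 1): focus=Y path=0/1 depth=2 children=[] left=['N'] right=[] parent=J
Step 5 (left): focus=N path=0/0 depth=2 children=['P', 'R'] left=[] right=['Y'] parent=J
Step 6 (down 0): focus=P path=0/0/0 depth=3 children=['B'] left=[] right=['R'] parent=N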